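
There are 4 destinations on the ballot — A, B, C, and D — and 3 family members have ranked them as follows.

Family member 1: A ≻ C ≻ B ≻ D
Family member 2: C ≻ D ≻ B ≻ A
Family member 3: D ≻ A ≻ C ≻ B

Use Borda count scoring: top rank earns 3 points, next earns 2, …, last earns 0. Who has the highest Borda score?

C

Borda scores:
  A: 3 + 0 + 2 = 5
  B: 1 + 1 + 0 = 2
  C: 2 + 3 + 1 = 6
  D: 0 + 2 + 3 = 5
C has the highest total.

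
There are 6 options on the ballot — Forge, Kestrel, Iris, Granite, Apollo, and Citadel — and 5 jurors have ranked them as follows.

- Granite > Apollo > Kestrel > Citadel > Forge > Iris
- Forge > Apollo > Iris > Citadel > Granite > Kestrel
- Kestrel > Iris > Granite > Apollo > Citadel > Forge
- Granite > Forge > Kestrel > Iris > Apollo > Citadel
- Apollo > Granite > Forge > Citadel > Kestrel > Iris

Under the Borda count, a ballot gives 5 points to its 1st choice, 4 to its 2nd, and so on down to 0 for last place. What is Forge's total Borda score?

Borda scores:
  Forge: 1 + 5 + 0 + 4 + 3 = 13
  Kestrel: 3 + 0 + 5 + 3 + 1 = 12
  Iris: 0 + 3 + 4 + 2 + 0 = 9
  Granite: 5 + 1 + 3 + 5 + 4 = 18
  Apollo: 4 + 4 + 2 + 1 + 5 = 16
  Citadel: 2 + 2 + 1 + 0 + 2 = 7

13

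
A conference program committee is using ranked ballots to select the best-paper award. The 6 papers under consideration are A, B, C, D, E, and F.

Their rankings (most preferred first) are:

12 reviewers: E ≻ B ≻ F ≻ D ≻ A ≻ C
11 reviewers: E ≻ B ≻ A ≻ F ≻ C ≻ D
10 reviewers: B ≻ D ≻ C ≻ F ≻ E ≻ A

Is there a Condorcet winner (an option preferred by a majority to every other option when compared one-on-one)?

Yes

Head-to-head results (33 voters total):
A vs B: B wins 33–0.
A vs C: A wins 23–10.
A vs D: D wins 22–11.
A vs E: E wins 33–0.
A vs F: F wins 22–11.
B vs C: B wins 33–0.
B vs D: B wins 33–0.
B vs E: E wins 23–10.
B vs F: B wins 33–0.
C vs D: D wins 22–11.
C vs E: E wins 23–10.
C vs F: F wins 23–10.
D vs E: E wins 23–10.
D vs F: F wins 23–10.
E vs F: E wins 23–10.
E beats each rival — A (33–0), B (23–10), C (23–10), D (23–10), F (23–10) — so E is the Condorcet winner.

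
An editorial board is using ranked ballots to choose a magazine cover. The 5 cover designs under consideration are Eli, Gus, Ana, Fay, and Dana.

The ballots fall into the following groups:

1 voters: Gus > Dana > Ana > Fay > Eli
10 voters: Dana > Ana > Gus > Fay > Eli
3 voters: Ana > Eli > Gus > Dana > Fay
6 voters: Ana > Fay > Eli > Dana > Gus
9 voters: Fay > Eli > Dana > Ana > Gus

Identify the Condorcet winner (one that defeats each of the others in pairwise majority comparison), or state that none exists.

No Condorcet winner

Head-to-head results (29 voters total):
Eli vs Gus: Eli wins 18–11.
Eli vs Ana: Ana wins 20–9.
Eli vs Fay: Fay wins 26–3.
Eli vs Dana: Eli wins 18–11.
Gus vs Ana: Ana wins 28–1.
Gus vs Fay: Fay wins 15–14.
Gus vs Dana: Dana wins 25–4.
Ana vs Fay: Ana wins 20–9.
Ana vs Dana: Dana wins 20–9.
Fay vs Dana: Fay wins 15–14.
No candidate beats all others: Eli beats Dana beats Ana beats Eli, a majority cycle.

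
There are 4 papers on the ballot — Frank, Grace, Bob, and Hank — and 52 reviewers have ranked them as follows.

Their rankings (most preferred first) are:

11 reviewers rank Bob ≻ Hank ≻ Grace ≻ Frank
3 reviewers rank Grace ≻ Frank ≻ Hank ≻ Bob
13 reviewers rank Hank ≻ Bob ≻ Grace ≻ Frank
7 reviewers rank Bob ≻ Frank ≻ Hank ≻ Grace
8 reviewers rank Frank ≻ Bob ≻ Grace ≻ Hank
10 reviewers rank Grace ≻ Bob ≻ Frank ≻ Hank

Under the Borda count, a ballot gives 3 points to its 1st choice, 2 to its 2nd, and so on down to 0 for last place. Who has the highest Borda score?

Bob

Borda scores:
  Frank: 11·0 + 3·2 + 13·0 + 7·2 + 8·3 + 10·1 = 54
  Grace: 11·1 + 3·3 + 13·1 + 7·0 + 8·1 + 10·3 = 71
  Bob: 11·3 + 3·0 + 13·2 + 7·3 + 8·2 + 10·2 = 116
  Hank: 11·2 + 3·1 + 13·3 + 7·1 + 8·0 + 10·0 = 71
Bob has the highest total.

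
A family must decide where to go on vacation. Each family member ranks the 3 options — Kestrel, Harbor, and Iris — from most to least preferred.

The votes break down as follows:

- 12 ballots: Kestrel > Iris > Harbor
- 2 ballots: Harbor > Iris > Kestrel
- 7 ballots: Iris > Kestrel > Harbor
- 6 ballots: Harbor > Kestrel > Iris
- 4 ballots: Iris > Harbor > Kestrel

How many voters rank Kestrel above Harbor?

19

Ballots ranking Kestrel above Harbor: 12+7 = 19.
Ballots ranking Harbor above Kestrel: 2+6+4 = 12.
So 19 of 31 voters prefer Kestrel to Harbor.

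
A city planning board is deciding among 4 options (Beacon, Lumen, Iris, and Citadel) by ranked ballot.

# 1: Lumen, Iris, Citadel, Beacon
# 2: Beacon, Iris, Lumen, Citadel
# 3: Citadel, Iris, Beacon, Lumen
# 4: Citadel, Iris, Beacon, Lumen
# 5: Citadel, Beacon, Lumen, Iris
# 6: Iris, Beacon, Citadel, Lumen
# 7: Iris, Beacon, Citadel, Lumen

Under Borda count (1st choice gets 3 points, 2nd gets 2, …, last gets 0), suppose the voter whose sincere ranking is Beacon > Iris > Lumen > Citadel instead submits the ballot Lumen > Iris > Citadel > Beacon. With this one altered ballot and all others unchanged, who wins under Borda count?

Borda totals with the altered ballot: Beacon 8, Lumen 7, Iris 14, Citadel 13.
The winner is unchanged: still Iris.

Iris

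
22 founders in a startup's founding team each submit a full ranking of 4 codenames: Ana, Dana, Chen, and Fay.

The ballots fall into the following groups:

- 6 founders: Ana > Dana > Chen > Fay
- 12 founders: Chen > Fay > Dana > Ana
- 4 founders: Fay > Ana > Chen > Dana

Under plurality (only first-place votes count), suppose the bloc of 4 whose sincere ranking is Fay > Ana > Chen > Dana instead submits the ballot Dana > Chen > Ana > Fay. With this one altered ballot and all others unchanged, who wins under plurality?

First-place totals with the altered ballot: Ana 6, Dana 4, Chen 12, Fay 0.
The winner is unchanged: still Chen.

Chen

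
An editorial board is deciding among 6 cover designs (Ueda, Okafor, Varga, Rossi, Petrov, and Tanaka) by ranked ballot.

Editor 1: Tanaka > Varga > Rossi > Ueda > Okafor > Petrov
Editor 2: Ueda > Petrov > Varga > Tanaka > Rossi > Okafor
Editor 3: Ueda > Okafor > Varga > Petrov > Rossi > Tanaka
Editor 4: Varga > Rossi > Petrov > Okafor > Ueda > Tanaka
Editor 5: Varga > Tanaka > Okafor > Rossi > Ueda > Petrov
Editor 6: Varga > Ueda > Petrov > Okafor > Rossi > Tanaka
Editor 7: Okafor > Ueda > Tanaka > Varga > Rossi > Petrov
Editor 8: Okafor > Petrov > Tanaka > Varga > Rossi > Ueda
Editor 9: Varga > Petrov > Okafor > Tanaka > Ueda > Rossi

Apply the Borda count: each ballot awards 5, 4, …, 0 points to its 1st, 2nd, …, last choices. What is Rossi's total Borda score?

14

Borda scores:
  Ueda: 2 + 5 + 5 + 1 + 1 + 4 + 4 + 0 + 1 = 23
  Okafor: 1 + 0 + 4 + 2 + 3 + 2 + 5 + 5 + 3 = 25
  Varga: 4 + 3 + 3 + 5 + 5 + 5 + 2 + 2 + 5 = 34
  Rossi: 3 + 1 + 1 + 4 + 2 + 1 + 1 + 1 + 0 = 14
  Petrov: 0 + 4 + 2 + 3 + 0 + 3 + 0 + 4 + 4 = 20
  Tanaka: 5 + 2 + 0 + 0 + 4 + 0 + 3 + 3 + 2 = 19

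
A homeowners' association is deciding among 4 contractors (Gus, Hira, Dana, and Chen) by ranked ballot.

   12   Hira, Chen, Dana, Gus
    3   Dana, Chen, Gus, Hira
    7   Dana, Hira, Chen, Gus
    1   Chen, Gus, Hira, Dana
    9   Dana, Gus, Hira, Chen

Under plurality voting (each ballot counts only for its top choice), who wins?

Dana

First-place vote totals:
  Gus: 0
  Hira: 12
  Dana: 19
  Chen: 1
Dana has the most first-place votes.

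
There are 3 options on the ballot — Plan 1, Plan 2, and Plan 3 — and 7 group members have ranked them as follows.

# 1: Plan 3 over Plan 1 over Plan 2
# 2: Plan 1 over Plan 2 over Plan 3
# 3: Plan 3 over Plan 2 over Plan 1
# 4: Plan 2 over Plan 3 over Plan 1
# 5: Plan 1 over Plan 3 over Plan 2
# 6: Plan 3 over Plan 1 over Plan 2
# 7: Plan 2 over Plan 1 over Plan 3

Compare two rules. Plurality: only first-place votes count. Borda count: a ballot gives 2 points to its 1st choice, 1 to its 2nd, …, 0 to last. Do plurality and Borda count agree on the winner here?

Yes

Plurality first-place counts: Plan 1 2, Plan 2 2, Plan 3 3 → Plan 3.
Borda totals: Plan 1 7, Plan 2 6, Plan 3 8 → Plan 3.
The two rules agree on Plan 3.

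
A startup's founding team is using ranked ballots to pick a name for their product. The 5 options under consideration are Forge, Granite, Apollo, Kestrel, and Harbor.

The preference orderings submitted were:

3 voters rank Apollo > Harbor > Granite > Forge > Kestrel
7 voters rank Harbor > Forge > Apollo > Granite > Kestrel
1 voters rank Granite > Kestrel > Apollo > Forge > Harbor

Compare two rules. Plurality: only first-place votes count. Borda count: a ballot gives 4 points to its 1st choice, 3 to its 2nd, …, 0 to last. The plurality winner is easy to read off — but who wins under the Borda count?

Harbor

Plurality first-place counts: Forge 0, Granite 1, Apollo 3, Kestrel 0, Harbor 7 → Harbor.
Borda totals: Forge 25, Granite 17, Apollo 28, Kestrel 3, Harbor 37 → Harbor.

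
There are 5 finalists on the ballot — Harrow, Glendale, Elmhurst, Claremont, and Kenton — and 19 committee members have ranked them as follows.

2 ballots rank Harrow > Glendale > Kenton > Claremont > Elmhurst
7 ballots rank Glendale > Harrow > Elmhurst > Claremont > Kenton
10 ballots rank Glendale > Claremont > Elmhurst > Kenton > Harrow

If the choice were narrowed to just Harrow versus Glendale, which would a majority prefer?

Ballots ranking Harrow above Glendale: 2.
Ballots ranking Glendale above Harrow: 7+10 = 17.
Glendale wins the head-to-head, 17–2.

Glendale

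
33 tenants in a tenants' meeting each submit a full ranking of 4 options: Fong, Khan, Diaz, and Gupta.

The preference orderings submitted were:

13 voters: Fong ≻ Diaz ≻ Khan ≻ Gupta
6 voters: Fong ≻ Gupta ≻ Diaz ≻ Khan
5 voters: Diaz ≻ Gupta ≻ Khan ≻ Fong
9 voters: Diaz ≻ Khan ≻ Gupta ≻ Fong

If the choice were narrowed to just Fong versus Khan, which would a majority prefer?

Fong

Ballots ranking Fong above Khan: 13+6 = 19.
Ballots ranking Khan above Fong: 5+9 = 14.
Fong wins the head-to-head, 19–14.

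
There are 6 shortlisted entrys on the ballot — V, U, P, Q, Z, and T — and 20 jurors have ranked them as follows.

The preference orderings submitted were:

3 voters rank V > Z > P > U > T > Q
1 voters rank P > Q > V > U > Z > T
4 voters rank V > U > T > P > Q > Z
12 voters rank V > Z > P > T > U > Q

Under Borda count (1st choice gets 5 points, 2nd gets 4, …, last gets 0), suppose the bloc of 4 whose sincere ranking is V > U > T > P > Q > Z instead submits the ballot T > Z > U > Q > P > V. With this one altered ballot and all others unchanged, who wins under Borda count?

V

Borda totals with the altered ballot: V 78, U 32, P 54, Q 12, Z 77, T 47.
The winner is unchanged: still V.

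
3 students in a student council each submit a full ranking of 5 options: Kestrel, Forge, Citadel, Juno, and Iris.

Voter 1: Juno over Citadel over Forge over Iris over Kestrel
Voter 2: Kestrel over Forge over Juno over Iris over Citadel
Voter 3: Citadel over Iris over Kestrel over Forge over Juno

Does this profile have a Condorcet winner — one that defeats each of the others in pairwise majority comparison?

Head-to-head results (3 voters total):
Kestrel vs Forge: Kestrel wins 2–1.
Kestrel vs Citadel: Citadel wins 2–1.
Kestrel vs Juno: Kestrel wins 2–1.
Kestrel vs Iris: Iris wins 2–1.
Forge vs Citadel: Citadel wins 2–1.
Forge vs Juno: Forge wins 2–1.
Forge vs Iris: Forge wins 2–1.
Citadel vs Juno: Juno wins 2–1.
Citadel vs Iris: Citadel wins 2–1.
Juno vs Iris: Juno wins 2–1.
No candidate beats all others: Kestrel beats Forge beats Iris beats Kestrel, a majority cycle.

No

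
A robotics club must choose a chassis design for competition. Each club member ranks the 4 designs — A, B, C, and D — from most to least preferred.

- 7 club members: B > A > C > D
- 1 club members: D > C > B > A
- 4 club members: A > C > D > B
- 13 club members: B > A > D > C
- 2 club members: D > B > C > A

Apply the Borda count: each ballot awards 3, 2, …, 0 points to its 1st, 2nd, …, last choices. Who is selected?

Borda scores:
  A: 7·2 + 0 + 4·3 + 13·2 + 2·0 = 52
  B: 7·3 + 1 + 4·0 + 13·3 + 2·2 = 65
  C: 7·1 + 2 + 4·2 + 13·0 + 2·1 = 19
  D: 7·0 + 3 + 4·1 + 13·1 + 2·3 = 26
B has the highest total.

B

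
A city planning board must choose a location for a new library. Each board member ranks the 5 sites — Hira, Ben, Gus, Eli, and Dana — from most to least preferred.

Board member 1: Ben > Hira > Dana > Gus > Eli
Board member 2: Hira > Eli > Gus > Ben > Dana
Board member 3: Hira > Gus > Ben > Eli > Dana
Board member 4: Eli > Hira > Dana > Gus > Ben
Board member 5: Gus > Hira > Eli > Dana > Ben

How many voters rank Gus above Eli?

3

Ballots ranking Gus above Eli: 3.
Ballots ranking Eli above Gus: 2.
So 3 of 5 voters prefer Gus to Eli.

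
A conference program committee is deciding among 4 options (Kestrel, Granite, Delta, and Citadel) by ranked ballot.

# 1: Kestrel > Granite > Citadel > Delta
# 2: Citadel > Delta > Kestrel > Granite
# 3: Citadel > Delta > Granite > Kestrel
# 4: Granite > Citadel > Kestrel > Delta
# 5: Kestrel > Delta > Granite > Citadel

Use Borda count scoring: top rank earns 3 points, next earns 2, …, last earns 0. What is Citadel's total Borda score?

9

Borda scores:
  Kestrel: 3 + 1 + 0 + 1 + 3 = 8
  Granite: 2 + 0 + 1 + 3 + 1 = 7
  Delta: 0 + 2 + 2 + 0 + 2 = 6
  Citadel: 1 + 3 + 3 + 2 + 0 = 9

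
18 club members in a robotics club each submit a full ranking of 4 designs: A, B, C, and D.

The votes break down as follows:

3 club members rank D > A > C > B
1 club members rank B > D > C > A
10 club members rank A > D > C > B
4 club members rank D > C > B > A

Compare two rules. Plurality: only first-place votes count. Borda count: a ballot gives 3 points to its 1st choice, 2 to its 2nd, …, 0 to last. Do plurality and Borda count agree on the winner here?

Plurality first-place counts: A 10, B 1, C 0, D 7 → A.
Borda totals: A 36, B 7, C 22, D 43 → D.
The two rules disagree: plurality picks A, Borda picks D.

No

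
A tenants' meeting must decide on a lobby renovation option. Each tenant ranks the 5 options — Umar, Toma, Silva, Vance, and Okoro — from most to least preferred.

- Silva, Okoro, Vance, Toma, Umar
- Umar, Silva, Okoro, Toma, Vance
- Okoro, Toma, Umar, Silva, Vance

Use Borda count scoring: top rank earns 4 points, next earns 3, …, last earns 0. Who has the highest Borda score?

Okoro

Borda scores:
  Umar: 0 + 4 + 2 = 6
  Toma: 1 + 1 + 3 = 5
  Silva: 4 + 3 + 1 = 8
  Vance: 2 + 0 + 0 = 2
  Okoro: 3 + 2 + 4 = 9
Okoro has the highest total.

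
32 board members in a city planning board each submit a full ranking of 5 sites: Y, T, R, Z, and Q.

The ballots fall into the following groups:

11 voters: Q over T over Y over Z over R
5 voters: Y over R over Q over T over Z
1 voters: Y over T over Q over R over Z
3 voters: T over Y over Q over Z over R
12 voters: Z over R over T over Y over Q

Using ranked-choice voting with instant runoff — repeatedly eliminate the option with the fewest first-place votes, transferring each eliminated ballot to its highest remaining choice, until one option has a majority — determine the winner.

Q

Round 1: Z 12, Q 11, Y 6, T 3, R 0. R has the fewest and is eliminated.
Round 2: Z 12, Q 11, Y 6, T 3. T has the fewest and is eliminated.
Round 3: Z 12, Q 11, Y 9. Y has the fewest and is eliminated.
Round 4: Q 20, Z 12. Q has a majority.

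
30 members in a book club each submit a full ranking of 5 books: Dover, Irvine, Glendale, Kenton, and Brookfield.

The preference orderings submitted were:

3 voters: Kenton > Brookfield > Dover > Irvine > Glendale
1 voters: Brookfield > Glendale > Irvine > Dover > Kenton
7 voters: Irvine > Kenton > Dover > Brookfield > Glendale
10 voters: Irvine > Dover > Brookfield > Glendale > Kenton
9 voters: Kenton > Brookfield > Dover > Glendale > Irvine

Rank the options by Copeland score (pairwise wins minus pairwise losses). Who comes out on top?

Irvine

Pairwise results:
  Dover vs Irvine: Irvine wins 18–12.
  Dover vs Glendale: Dover wins 29–1.
  Dover vs Kenton: Kenton wins 19–11.
  Dover vs Brookfield: Dover wins 17–13.
  Irvine vs Glendale: Irvine wins 20–10.
  Irvine vs Kenton: Irvine wins 18–12.
  Irvine vs Brookfield: Irvine wins 17–13.
  Glendale vs Kenton: Kenton wins 19–11.
  Glendale vs Brookfield: Brookfield wins 30–0.
  Kenton vs Brookfield: Kenton wins 19–11.
Copeland scores (wins − losses):
  Dover: 2 − 2 = 0
  Irvine: 4 − 0 = 4
  Glendale: 0 − 4 = -4
  Kenton: 3 − 1 = 2
  Brookfield: 1 − 3 = -2
Irvine has the best Copeland score.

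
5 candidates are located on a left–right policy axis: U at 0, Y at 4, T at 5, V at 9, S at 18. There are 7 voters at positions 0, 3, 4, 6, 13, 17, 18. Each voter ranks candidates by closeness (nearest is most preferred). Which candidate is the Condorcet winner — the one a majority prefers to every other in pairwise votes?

With single-peaked preferences on a line, the Condorcet winner is the candidate closest to the median voter.
The median voter (position 6) is closest to T at 5.
Check: T vs S — voters closer to T: 4 of 7.

T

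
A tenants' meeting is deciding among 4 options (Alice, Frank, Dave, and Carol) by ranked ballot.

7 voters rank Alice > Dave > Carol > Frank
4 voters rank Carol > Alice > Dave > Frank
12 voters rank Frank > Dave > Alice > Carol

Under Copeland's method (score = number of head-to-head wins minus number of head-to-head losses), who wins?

Pairwise results:
  Alice vs Frank: Frank wins 12–11.
  Alice vs Dave: Dave wins 12–11.
  Alice vs Carol: Alice wins 19–4.
  Frank vs Dave: Frank wins 12–11.
  Frank vs Carol: Frank wins 12–11.
  Dave vs Carol: Dave wins 19–4.
Copeland scores (wins − losses):
  Alice: 1 − 2 = -1
  Frank: 3 − 0 = 3
  Dave: 2 − 1 = 1
  Carol: 0 − 3 = -3
Frank has the best Copeland score.

Frank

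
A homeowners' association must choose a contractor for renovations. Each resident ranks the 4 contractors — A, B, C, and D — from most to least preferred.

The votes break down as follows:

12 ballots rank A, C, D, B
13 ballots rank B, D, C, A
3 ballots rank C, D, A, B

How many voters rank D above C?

Ballots ranking D above C: 13.
Ballots ranking C above D: 12+3 = 15.
So 13 of 28 voters prefer D to C.

13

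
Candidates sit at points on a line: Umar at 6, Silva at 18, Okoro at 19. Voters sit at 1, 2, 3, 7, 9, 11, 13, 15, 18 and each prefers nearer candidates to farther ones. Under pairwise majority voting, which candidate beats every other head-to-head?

Umar

With single-peaked preferences on a line, the Condorcet winner is the candidate closest to the median voter.
The median voter (position 9) is closest to Umar at 6.
Check: Umar vs Okoro — voters closer to Umar: 6 of 9.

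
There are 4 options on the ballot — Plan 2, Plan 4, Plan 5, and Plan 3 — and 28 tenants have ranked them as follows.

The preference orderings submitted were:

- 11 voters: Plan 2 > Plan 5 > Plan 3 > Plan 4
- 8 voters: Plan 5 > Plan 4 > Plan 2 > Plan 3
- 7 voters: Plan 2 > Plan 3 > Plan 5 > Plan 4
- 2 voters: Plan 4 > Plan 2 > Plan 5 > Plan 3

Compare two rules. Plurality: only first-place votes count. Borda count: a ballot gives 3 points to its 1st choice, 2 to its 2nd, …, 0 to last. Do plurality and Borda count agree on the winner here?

Yes

Plurality first-place counts: Plan 2 18, Plan 4 2, Plan 5 8, Plan 3 0 → Plan 2.
Borda totals: Plan 2 66, Plan 4 22, Plan 5 55, Plan 3 25 → Plan 2.
The two rules agree on Plan 2.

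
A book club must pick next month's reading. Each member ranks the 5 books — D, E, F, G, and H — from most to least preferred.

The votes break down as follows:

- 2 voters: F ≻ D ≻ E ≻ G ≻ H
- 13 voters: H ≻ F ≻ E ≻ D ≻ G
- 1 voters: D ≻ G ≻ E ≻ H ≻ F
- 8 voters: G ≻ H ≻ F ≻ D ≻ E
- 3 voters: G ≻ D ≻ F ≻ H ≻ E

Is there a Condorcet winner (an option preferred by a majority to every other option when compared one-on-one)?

No

Head-to-head results (27 voters total):
D vs E: D wins 14–13.
D vs F: F wins 23–4.
D vs G: D wins 16–11.
D vs H: H wins 21–6.
E vs F: F wins 26–1.
E vs G: E wins 15–12.
E vs H: H wins 24–3.
F vs G: F wins 15–12.
F vs H: H wins 22–5.
G vs H: G wins 14–13.
No candidate beats all others: D beats G beats H beats D, a majority cycle.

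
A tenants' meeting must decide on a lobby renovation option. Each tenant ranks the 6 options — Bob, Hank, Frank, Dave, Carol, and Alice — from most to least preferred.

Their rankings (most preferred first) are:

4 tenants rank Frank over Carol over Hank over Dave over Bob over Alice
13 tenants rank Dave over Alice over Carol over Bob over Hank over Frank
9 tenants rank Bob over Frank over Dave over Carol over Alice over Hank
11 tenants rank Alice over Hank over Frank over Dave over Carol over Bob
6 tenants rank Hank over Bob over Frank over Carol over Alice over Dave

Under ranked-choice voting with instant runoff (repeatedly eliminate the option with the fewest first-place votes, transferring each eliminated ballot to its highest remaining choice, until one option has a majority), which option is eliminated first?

Round 1: Dave 13, Alice 11, Bob 9, Hank 6, Frank 4, Carol 0. Carol has the fewest and is eliminated.
Round 2: Dave 13, Alice 11, Bob 9, Hank 6, Frank 4. Frank has the fewest and is eliminated.
Round 3: Dave 13, Alice 11, Hank 10, Bob 9. Bob has the fewest and is eliminated.
Round 4: Dave 22, Alice 11, Hank 10. Dave has a majority.

Carol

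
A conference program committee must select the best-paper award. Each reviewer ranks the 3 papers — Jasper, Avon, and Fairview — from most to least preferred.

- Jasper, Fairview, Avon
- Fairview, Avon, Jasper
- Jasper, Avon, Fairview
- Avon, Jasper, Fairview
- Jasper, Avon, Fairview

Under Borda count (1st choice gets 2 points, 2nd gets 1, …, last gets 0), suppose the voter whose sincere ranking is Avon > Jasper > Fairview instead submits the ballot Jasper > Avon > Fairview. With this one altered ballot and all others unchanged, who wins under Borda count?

Jasper

Borda totals with the altered ballot: Jasper 8, Avon 4, Fairview 3.
The winner is unchanged: still Jasper.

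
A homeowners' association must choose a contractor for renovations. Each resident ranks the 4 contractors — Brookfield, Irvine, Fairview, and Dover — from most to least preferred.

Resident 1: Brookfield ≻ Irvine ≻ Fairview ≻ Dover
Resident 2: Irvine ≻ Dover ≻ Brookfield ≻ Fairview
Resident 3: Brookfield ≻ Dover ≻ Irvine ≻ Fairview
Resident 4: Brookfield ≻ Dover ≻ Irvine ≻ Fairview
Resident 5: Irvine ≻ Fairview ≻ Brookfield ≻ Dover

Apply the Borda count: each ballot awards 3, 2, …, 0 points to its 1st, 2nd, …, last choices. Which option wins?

Borda scores:
  Brookfield: 3 + 1 + 3 + 3 + 1 = 11
  Irvine: 2 + 3 + 1 + 1 + 3 = 10
  Fairview: 1 + 0 + 0 + 0 + 2 = 3
  Dover: 0 + 2 + 2 + 2 + 0 = 6
Brookfield has the highest total.

Brookfield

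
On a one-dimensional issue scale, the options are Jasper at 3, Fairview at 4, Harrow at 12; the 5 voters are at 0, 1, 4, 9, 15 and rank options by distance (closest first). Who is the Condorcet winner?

With single-peaked preferences on a line, the Condorcet winner is the candidate closest to the median voter.
The median voter (position 4) is closest to Fairview at 4.
Check: Fairview vs Jasper — voters closer to Fairview: 3 of 5.

Fairview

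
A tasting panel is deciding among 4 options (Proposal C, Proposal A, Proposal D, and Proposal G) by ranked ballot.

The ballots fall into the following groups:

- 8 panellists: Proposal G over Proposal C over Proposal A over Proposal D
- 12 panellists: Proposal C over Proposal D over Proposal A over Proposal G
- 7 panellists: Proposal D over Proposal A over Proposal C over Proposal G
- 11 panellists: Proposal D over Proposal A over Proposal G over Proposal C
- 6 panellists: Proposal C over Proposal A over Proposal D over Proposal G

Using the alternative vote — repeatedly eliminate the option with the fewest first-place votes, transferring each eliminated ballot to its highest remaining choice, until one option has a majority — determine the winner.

Round 1: Proposal C 18, Proposal D 18, Proposal G 8, Proposal A 0. Proposal A has the fewest and is eliminated.
Round 2: Proposal C 18, Proposal D 18, Proposal G 8. Proposal G has the fewest and is eliminated.
Round 3: Proposal C 26, Proposal D 18. Proposal C has a majority.

Proposal C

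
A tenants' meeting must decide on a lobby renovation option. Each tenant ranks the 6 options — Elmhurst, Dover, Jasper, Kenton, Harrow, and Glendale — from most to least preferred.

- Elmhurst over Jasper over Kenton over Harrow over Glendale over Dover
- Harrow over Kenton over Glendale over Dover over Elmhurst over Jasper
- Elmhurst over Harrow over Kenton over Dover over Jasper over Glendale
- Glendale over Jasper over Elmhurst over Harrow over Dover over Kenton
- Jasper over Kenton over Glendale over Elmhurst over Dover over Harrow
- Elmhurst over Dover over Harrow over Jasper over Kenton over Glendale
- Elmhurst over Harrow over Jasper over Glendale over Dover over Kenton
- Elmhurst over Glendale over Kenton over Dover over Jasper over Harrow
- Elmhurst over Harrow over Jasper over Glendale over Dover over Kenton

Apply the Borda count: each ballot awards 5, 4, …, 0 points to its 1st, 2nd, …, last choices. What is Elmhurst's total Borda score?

Borda scores:
  Elmhurst: 5 + 1 + 5 + 3 + 2 + 5 + 5 + 5 + 5 = 36
  Dover: 0 + 2 + 2 + 1 + 1 + 4 + 1 + 2 + 1 = 14
  Jasper: 4 + 0 + 1 + 4 + 5 + 2 + 3 + 1 + 3 = 23
  Kenton: 3 + 4 + 3 + 0 + 4 + 1 + 0 + 3 + 0 = 18
  Harrow: 2 + 5 + 4 + 2 + 0 + 3 + 4 + 0 + 4 = 24
  Glendale: 1 + 3 + 0 + 5 + 3 + 0 + 2 + 4 + 2 = 20

36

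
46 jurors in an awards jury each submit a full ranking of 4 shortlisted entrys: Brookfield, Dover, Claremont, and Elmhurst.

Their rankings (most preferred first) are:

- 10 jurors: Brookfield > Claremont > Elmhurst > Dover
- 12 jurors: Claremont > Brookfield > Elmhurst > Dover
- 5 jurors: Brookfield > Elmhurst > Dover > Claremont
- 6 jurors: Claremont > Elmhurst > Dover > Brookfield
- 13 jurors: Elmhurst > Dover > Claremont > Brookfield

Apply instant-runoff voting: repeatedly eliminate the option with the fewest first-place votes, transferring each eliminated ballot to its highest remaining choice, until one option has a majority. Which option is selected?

Round 1: Claremont 18, Brookfield 15, Elmhurst 13, Dover 0. Dover has the fewest and is eliminated.
Round 2: Claremont 18, Brookfield 15, Elmhurst 13. Elmhurst has the fewest and is eliminated.
Round 3: Claremont 31, Brookfield 15. Claremont has a majority.

Claremont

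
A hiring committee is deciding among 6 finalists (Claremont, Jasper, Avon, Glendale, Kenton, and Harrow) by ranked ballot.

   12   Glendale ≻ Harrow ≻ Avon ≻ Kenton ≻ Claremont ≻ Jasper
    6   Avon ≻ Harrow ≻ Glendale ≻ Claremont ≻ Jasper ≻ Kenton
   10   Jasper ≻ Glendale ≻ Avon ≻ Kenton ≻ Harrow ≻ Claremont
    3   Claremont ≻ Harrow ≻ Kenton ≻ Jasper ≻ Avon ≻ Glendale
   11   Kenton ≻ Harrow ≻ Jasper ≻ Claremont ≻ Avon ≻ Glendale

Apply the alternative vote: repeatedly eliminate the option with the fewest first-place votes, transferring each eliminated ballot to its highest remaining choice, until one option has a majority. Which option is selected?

Glendale

Round 1: Glendale 12, Kenton 11, Jasper 10, Avon 6, Claremont 3, Harrow 0. Harrow has the fewest and is eliminated.
Round 2: Glendale 12, Kenton 11, Jasper 10, Avon 6, Claremont 3. Claremont has the fewest and is eliminated.
Round 3: Kenton 14, Glendale 12, Jasper 10, Avon 6. Avon has the fewest and is eliminated.
Round 4: Glendale 18, Kenton 14, Jasper 10. Jasper has the fewest and is eliminated.
Round 5: Glendale 28, Kenton 14. Glendale has a majority.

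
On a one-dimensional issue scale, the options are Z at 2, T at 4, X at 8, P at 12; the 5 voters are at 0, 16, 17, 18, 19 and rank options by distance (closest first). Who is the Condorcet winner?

P

With single-peaked preferences on a line, the Condorcet winner is the candidate closest to the median voter.
The median voter (position 17) is closest to P at 12.
Check: P vs T — voters closer to P: 4 of 5.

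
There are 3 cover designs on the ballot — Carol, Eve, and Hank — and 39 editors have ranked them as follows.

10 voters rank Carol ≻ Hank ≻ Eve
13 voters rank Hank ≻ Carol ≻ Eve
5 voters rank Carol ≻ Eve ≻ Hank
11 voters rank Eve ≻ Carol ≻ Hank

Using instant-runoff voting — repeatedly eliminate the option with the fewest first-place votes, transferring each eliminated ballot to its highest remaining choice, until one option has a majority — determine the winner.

Round 1: Carol 15, Hank 13, Eve 11. Eve has the fewest and is eliminated.
Round 2: Carol 26, Hank 13. Carol has a majority.

Carol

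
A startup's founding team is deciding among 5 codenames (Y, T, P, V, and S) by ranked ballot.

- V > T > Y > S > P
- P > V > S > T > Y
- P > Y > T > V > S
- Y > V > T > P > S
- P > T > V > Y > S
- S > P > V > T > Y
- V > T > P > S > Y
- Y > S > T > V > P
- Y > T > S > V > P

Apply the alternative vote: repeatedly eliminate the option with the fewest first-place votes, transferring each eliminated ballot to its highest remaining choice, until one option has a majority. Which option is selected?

Round 1: Y 3, P 3, V 2, S 1, T 0. T has the fewest and is eliminated.
Round 2: Y 3, P 3, V 2, S 1. S has the fewest and is eliminated.
Round 3: P 4, Y 3, V 2. V has the fewest and is eliminated.
Round 4: P 5, Y 4. P has a majority.

P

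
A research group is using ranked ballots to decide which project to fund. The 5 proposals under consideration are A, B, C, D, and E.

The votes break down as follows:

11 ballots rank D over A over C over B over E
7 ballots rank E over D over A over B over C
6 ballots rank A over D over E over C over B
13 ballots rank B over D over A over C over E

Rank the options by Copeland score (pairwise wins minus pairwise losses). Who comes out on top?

Pairwise results:
  A vs B: A wins 24–13.
  A vs C: A wins 37–0.
  A vs D: D wins 31–6.
  A vs E: A wins 30–7.
  B vs C: B wins 20–17.
  B vs D: D wins 24–13.
  B vs E: B wins 24–13.
  C vs D: D wins 37–0.
  C vs E: C wins 24–13.
  D vs E: D wins 30–7.
Copeland scores (wins − losses):
  A: 3 − 1 = 2
  B: 2 − 2 = 0
  C: 1 − 3 = -2
  D: 4 − 0 = 4
  E: 0 − 4 = -4
D has the best Copeland score.

D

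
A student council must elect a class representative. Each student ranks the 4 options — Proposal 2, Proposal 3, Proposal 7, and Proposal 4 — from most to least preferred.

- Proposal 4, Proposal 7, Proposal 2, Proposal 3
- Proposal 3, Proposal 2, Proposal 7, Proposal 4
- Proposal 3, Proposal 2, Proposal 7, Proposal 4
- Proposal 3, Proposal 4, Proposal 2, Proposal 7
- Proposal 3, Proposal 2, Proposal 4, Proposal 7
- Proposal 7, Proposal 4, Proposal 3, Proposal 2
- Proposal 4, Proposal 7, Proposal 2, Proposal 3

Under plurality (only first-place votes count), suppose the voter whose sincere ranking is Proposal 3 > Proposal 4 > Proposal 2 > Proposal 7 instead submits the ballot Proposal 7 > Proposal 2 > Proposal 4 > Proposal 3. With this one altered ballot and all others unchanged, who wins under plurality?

First-place totals with the altered ballot: Proposal 2 0, Proposal 3 3, Proposal 7 2, Proposal 4 2.
The winner is unchanged: still Proposal 3.

Proposal 3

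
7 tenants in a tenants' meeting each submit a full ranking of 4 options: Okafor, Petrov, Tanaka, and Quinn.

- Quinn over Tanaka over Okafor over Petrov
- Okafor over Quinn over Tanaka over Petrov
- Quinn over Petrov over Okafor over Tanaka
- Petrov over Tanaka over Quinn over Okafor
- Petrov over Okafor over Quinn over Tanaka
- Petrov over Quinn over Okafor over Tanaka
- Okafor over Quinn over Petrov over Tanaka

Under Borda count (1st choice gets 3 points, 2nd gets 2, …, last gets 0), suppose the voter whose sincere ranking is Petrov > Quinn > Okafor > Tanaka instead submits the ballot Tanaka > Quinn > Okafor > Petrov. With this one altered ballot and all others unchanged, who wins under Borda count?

Quinn

Borda totals with the altered ballot: Okafor 11, Petrov 9, Tanaka 8, Quinn 14.
The winner is unchanged: still Quinn.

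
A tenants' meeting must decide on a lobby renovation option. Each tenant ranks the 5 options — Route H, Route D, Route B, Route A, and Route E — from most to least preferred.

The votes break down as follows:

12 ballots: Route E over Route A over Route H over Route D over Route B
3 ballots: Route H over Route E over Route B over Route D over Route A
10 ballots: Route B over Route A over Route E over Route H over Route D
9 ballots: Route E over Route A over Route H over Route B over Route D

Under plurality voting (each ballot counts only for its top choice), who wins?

Route E

First-place vote totals:
  Route H: 3
  Route D: 0
  Route B: 10
  Route A: 0
  Route E: 21
Route E has the most first-place votes.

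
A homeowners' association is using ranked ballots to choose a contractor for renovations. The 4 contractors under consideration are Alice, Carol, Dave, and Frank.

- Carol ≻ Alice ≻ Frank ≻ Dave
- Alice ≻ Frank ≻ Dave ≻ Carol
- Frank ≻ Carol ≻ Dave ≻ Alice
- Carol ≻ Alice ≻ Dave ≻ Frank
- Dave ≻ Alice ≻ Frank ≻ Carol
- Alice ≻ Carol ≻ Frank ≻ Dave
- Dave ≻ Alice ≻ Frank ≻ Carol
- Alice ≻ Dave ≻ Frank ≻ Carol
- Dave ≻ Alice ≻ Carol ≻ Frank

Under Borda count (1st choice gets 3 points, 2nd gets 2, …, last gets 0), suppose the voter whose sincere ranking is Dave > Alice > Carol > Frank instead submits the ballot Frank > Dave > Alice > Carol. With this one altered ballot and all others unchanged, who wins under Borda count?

Borda totals with the altered ballot: Alice 18, Carol 10, Dave 13, Frank 13.
The winner is unchanged: still Alice.

Alice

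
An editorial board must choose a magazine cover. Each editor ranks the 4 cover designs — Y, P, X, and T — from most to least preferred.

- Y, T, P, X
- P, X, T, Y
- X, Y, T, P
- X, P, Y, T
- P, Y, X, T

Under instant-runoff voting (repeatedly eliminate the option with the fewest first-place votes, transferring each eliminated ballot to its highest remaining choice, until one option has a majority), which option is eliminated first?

Round 1: P 2, X 2, Y 1, T 0. T has the fewest and is eliminated.
Round 2: P 2, X 2, Y 1. Y has the fewest and is eliminated.
Round 3: P 3, X 2. P has a majority.

T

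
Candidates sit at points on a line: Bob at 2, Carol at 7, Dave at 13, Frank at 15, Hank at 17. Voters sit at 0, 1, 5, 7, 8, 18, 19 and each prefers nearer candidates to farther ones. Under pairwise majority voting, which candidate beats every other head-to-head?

Carol

With single-peaked preferences on a line, the Condorcet winner is the candidate closest to the median voter.
The median voter (position 7) is closest to Carol at 7.
Check: Carol vs Hank — voters closer to Carol: 5 of 7.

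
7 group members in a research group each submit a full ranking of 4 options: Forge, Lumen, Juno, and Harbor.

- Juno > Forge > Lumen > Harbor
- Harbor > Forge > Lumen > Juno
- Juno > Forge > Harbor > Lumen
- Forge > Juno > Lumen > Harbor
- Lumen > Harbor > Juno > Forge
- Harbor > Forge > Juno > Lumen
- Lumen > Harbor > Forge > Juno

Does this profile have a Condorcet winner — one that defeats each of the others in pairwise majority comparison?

No

Head-to-head results (7 voters total):
Forge vs Lumen: Forge wins 5–2.
Forge vs Juno: Forge wins 4–3.
Forge vs Harbor: Harbor wins 4–3.
Lumen vs Juno: Juno wins 4–3.
Lumen vs Harbor: Lumen wins 4–3.
Juno vs Harbor: Harbor wins 4–3.
No candidate beats all others: Forge beats Lumen beats Harbor beats Forge, a majority cycle.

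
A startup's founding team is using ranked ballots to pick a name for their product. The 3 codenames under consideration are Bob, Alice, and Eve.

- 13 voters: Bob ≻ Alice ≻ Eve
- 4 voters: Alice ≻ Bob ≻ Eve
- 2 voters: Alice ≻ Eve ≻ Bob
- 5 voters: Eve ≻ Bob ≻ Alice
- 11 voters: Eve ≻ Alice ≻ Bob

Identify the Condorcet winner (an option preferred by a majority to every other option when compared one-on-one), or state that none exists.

Head-to-head results (35 voters total):
Bob vs Alice: Bob wins 18–17.
Bob vs Eve: Eve wins 18–17.
Alice vs Eve: Alice wins 19–16.
No candidate beats all others: Bob beats Alice beats Eve beats Bob, a majority cycle.

No Condorcet winner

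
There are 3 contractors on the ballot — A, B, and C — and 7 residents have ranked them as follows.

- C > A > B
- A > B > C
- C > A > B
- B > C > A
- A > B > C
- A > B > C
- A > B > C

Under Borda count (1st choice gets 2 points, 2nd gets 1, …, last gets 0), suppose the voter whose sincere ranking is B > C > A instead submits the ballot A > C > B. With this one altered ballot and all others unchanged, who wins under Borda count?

Borda totals with the altered ballot: A 12, B 4, C 5.
The winner is unchanged: still A.

A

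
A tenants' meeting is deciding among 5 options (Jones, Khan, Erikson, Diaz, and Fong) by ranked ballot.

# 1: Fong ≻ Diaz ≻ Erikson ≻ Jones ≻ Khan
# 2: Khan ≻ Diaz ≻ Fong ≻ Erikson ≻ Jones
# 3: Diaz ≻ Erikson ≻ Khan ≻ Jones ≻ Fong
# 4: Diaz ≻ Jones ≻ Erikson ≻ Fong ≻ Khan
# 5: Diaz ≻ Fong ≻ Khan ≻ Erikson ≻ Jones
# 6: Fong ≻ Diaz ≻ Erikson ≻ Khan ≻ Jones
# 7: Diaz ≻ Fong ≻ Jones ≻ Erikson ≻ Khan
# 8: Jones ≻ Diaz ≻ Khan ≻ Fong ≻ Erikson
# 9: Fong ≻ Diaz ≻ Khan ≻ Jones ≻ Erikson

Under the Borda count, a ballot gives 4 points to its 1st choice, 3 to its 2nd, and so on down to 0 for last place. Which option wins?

Borda scores:
  Jones: 1 + 0 + 1 + 3 + 0 + 0 + 2 + 4 + 1 = 12
  Khan: 0 + 4 + 2 + 0 + 2 + 1 + 0 + 2 + 2 = 13
  Erikson: 2 + 1 + 3 + 2 + 1 + 2 + 1 + 0 + 0 = 12
  Diaz: 3 + 3 + 4 + 4 + 4 + 3 + 4 + 3 + 3 = 31
  Fong: 4 + 2 + 0 + 1 + 3 + 4 + 3 + 1 + 4 = 22
Diaz has the highest total.

Diaz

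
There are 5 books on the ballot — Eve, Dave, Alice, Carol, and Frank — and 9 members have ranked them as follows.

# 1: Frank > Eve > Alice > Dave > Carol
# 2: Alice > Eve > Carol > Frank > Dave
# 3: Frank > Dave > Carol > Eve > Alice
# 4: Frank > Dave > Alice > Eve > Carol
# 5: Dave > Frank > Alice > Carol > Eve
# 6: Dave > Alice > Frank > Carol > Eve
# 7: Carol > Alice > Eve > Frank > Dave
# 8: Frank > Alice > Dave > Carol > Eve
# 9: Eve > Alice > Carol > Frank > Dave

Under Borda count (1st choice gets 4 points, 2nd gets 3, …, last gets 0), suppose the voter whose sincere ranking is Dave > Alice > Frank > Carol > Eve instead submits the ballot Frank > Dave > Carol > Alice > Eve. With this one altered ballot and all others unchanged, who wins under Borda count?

Frank

Borda totals with the altered ballot: Eve 14, Dave 16, Alice 20, Carol 14, Frank 26.
The winner is unchanged: still Frank.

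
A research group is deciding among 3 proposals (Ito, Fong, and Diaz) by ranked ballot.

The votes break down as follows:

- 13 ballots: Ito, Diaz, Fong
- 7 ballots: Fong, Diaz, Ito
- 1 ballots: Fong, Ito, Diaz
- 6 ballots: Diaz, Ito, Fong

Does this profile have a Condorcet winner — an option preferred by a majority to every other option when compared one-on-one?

Head-to-head results (27 voters total):
Ito vs Fong: Ito wins 19–8.
Ito vs Diaz: Ito wins 14–13.
Fong vs Diaz: Diaz wins 19–8.
Ito beats each rival — Fong (19–8), Diaz (14–13) — so Ito is the Condorcet winner.

Yes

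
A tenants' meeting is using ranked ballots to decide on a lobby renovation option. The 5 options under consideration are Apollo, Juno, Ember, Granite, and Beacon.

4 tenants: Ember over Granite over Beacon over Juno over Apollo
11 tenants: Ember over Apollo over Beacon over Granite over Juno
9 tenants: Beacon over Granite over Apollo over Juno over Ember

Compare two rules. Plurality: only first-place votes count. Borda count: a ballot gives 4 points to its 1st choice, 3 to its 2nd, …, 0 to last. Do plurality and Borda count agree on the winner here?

Plurality first-place counts: Apollo 0, Juno 0, Ember 15, Granite 0, Beacon 9 → Ember.
Borda totals: Apollo 51, Juno 13, Ember 60, Granite 50, Beacon 66 → Beacon.
The two rules disagree: plurality picks Ember, Borda picks Beacon.

No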